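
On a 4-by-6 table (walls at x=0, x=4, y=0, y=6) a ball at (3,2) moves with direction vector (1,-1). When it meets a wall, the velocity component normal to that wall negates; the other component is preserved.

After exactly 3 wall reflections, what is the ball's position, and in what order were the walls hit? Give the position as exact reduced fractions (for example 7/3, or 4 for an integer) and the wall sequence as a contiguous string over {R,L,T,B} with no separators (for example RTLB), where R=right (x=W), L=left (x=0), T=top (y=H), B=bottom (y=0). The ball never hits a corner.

Final position: (0,3)
Wall sequence: RBL

1. t=1 → R at (4,1); v=(-1,-1)
2. t=1 → B at (3,0); v=(-1,1)
3. t=3 → L at (0,3); v=(1,1)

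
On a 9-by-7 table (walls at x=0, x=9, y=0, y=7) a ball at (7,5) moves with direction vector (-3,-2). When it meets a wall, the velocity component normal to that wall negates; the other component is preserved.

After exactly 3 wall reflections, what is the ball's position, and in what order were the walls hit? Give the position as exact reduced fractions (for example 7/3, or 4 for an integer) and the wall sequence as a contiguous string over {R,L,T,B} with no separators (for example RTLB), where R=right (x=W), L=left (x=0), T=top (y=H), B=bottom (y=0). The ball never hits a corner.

1. t=7/3 → L at (0,1/3); v=(3,-2)
2. t=1/6 → B at (1/2,0); v=(3,2)
3. t=17/6 → R at (9,17/3); v=(-3,2)

Final position: (9,17/3)
Wall sequence: LBR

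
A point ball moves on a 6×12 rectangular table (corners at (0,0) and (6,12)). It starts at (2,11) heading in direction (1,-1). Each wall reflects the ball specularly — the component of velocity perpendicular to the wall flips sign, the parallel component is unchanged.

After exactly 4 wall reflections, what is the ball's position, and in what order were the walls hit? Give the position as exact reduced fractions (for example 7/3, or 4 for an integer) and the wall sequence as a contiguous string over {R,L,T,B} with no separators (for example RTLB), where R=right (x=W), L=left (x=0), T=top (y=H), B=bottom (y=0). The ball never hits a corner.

1. t=4 → R at (6,7); v=(-1,-1)
2. t=6 → L at (0,1); v=(1,-1)
3. t=1 → B at (1,0); v=(1,1)
4. t=5 → R at (6,5); v=(-1,1)

Final position: (6,5)
Wall sequence: RLBR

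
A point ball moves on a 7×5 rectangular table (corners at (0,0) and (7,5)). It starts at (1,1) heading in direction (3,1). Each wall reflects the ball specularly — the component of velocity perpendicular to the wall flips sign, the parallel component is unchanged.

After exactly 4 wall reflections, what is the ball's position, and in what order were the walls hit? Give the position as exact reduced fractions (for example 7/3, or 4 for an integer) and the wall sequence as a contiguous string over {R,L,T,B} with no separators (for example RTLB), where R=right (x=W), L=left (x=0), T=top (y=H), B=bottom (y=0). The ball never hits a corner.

1. t=2 → R at (7,3); v=(-3,1)
2. t=2 → T at (1,5); v=(-3,-1)
3. t=1/3 → L at (0,14/3); v=(3,-1)
4. t=7/3 → R at (7,7/3); v=(-3,-1)

Final position: (7,7/3)
Wall sequence: RTLR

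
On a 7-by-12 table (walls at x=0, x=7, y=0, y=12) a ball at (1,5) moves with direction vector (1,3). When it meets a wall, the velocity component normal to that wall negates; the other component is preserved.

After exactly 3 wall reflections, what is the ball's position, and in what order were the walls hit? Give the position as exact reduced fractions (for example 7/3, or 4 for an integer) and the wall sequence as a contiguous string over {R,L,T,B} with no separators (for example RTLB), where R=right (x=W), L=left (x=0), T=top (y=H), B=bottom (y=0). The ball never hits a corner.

Final position: (20/3,0)
Wall sequence: TRB

1. t=7/3 → T at (10/3,12); v=(1,-3)
2. t=11/3 → R at (7,1); v=(-1,-3)
3. t=1/3 → B at (20/3,0); v=(-1,3)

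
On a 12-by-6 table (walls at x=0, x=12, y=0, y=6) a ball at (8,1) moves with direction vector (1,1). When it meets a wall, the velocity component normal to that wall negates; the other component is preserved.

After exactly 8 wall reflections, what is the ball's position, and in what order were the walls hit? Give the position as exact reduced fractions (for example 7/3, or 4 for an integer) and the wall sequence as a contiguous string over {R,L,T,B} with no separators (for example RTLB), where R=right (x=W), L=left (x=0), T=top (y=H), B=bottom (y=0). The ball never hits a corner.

Final position: (11,6)
Wall sequence: RTBLTBRT

1. t=4 → R at (12,5); v=(-1,1)
2. t=1 → T at (11,6); v=(-1,-1)
3. t=6 → B at (5,0); v=(-1,1)
4. t=5 → L at (0,5); v=(1,1)
5. t=1 → T at (1,6); v=(1,-1)
6. t=6 → B at (7,0); v=(1,1)
7. t=5 → R at (12,5); v=(-1,1)
8. t=1 → T at (11,6); v=(-1,-1)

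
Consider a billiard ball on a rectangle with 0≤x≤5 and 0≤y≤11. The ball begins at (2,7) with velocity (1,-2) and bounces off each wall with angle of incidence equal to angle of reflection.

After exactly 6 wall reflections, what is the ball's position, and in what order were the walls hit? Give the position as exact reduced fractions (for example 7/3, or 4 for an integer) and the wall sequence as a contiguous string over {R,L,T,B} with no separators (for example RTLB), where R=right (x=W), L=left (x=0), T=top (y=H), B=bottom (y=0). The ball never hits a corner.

1. t=3 → R at (5,1); v=(-1,-2)
2. t=1/2 → B at (9/2,0); v=(-1,2)
3. t=9/2 → L at (0,9); v=(1,2)
4. t=1 → T at (1,11); v=(1,-2)
5. t=4 → R at (5,3); v=(-1,-2)
6. t=3/2 → B at (7/2,0); v=(-1,2)

Final position: (7/2,0)
Wall sequence: RBLTRB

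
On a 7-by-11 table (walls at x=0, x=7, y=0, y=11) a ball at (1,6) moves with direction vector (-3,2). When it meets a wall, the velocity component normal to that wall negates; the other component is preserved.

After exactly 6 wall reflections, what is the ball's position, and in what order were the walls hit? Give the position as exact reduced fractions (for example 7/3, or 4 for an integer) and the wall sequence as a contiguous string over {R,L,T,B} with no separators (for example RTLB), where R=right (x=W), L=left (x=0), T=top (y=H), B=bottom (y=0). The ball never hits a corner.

1. t=1/3 → L at (0,20/3); v=(3,2)
2. t=13/6 → T at (13/2,11); v=(3,-2)
3. t=1/6 → R at (7,32/3); v=(-3,-2)
4. t=7/3 → L at (0,6); v=(3,-2)
5. t=7/3 → R at (7,4/3); v=(-3,-2)
6. t=2/3 → B at (5,0); v=(-3,2)

Final position: (5,0)
Wall sequence: LTRLRB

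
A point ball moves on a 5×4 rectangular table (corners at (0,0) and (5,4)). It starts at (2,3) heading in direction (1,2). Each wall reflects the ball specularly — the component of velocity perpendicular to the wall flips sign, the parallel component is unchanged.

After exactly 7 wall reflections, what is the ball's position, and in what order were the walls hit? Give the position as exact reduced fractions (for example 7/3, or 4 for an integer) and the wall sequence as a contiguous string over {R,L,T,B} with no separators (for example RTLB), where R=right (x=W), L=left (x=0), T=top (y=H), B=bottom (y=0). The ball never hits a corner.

1. t=1/2 → T at (5/2,4); v=(1,-2)
2. t=2 → B at (9/2,0); v=(1,2)
3. t=1/2 → R at (5,1); v=(-1,2)
4. t=3/2 → T at (7/2,4); v=(-1,-2)
5. t=2 → B at (3/2,0); v=(-1,2)
6. t=3/2 → L at (0,3); v=(1,2)
7. t=1/2 → T at (1/2,4); v=(1,-2)

Final position: (1/2,4)
Wall sequence: TBRTBLT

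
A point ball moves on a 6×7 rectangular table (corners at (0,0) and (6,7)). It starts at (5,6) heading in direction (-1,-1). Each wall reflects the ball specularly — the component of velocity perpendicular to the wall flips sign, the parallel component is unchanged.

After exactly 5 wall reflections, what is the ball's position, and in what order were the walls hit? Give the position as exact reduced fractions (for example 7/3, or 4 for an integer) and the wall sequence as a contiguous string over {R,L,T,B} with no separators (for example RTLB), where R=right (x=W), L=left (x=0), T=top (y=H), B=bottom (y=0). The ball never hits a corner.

Final position: (0,3)
Wall sequence: LBRTL

1. t=5 → L at (0,1); v=(1,-1)
2. t=1 → B at (1,0); v=(1,1)
3. t=5 → R at (6,5); v=(-1,1)
4. t=2 → T at (4,7); v=(-1,-1)
5. t=4 → L at (0,3); v=(1,-1)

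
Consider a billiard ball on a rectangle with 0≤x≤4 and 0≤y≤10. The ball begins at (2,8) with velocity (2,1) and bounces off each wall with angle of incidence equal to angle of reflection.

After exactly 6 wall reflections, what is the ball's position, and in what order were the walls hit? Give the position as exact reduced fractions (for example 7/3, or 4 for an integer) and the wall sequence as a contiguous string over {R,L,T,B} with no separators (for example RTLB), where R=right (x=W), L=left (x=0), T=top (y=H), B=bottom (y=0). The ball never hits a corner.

Final position: (4,3)
Wall sequence: RTLRLR

1. t=1 → R at (4,9); v=(-2,1)
2. t=1 → T at (2,10); v=(-2,-1)
3. t=1 → L at (0,9); v=(2,-1)
4. t=2 → R at (4,7); v=(-2,-1)
5. t=2 → L at (0,5); v=(2,-1)
6. t=2 → R at (4,3); v=(-2,-1)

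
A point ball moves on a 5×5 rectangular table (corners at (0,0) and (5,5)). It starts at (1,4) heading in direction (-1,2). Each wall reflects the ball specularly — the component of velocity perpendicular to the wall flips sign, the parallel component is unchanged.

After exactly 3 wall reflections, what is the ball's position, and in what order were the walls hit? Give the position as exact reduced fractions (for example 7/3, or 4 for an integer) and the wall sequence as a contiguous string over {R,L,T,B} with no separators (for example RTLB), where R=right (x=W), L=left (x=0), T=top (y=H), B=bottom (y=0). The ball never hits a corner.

Final position: (2,0)
Wall sequence: TLB

1. t=1/2 → T at (1/2,5); v=(-1,-2)
2. t=1/2 → L at (0,4); v=(1,-2)
3. t=2 → B at (2,0); v=(1,2)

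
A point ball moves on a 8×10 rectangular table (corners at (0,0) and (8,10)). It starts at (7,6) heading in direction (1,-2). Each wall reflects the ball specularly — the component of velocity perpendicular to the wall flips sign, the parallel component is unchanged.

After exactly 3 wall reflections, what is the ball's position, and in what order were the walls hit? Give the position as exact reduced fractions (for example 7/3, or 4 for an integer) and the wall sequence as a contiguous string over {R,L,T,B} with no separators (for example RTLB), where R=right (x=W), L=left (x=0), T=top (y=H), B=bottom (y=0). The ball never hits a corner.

1. t=1 → R at (8,4); v=(-1,-2)
2. t=2 → B at (6,0); v=(-1,2)
3. t=5 → T at (1,10); v=(-1,-2)

Final position: (1,10)
Wall sequence: RBT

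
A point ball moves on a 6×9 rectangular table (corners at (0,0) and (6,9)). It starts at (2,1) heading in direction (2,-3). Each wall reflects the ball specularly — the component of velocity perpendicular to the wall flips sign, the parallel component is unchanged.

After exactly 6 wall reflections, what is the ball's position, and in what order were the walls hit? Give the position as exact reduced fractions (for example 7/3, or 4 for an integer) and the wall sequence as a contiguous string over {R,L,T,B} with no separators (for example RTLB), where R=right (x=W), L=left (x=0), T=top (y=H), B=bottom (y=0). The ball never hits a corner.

1. t=1/3 → B at (8/3,0); v=(2,3)
2. t=5/3 → R at (6,5); v=(-2,3)
3. t=4/3 → T at (10/3,9); v=(-2,-3)
4. t=5/3 → L at (0,4); v=(2,-3)
5. t=4/3 → B at (8/3,0); v=(2,3)
6. t=5/3 → R at (6,5); v=(-2,3)

Final position: (6,5)
Wall sequence: BRTLBR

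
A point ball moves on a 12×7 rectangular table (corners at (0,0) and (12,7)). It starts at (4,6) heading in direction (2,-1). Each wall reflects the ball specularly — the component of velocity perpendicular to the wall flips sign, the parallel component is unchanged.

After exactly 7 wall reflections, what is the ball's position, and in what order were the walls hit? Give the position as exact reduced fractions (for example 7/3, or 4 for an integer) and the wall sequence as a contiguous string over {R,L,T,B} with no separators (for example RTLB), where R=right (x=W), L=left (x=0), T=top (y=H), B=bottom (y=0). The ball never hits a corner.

1. t=4 → R at (12,2); v=(-2,-1)
2. t=2 → B at (8,0); v=(-2,1)
3. t=4 → L at (0,4); v=(2,1)
4. t=3 → T at (6,7); v=(2,-1)
5. t=3 → R at (12,4); v=(-2,-1)
6. t=4 → B at (4,0); v=(-2,1)
7. t=2 → L at (0,2); v=(2,1)

Final position: (0,2)
Wall sequence: RBLTRBL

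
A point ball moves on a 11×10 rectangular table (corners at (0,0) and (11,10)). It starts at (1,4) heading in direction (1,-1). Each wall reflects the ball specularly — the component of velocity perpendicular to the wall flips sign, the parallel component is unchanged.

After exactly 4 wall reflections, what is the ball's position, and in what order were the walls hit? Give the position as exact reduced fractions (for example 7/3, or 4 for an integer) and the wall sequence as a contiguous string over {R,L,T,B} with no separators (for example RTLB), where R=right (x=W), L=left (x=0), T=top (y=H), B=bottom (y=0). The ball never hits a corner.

1. t=4 → B at (5,0); v=(1,1)
2. t=6 → R at (11,6); v=(-1,1)
3. t=4 → T at (7,10); v=(-1,-1)
4. t=7 → L at (0,3); v=(1,-1)

Final position: (0,3)
Wall sequence: BRTL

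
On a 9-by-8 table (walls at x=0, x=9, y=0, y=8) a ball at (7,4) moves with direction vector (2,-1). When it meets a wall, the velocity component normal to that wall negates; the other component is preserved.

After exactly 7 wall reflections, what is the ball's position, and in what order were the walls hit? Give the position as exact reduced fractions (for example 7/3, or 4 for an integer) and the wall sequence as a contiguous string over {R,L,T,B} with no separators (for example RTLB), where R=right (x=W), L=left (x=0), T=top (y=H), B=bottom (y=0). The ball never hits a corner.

1. t=1 → R at (9,3); v=(-2,-1)
2. t=3 → B at (3,0); v=(-2,1)
3. t=3/2 → L at (0,3/2); v=(2,1)
4. t=9/2 → R at (9,6); v=(-2,1)
5. t=2 → T at (5,8); v=(-2,-1)
6. t=5/2 → L at (0,11/2); v=(2,-1)
7. t=9/2 → R at (9,1); v=(-2,-1)

Final position: (9,1)
Wall sequence: RBLRTLR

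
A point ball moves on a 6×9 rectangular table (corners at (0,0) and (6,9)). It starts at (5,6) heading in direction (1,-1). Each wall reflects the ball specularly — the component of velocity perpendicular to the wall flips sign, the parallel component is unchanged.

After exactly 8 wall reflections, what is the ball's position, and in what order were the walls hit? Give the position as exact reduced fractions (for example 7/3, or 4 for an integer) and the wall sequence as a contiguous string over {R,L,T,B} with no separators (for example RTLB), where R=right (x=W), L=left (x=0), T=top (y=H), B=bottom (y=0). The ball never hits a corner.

1. t=1 → R at (6,5); v=(-1,-1)
2. t=5 → B at (1,0); v=(-1,1)
3. t=1 → L at (0,1); v=(1,1)
4. t=6 → R at (6,7); v=(-1,1)
5. t=2 → T at (4,9); v=(-1,-1)
6. t=4 → L at (0,5); v=(1,-1)
7. t=5 → B at (5,0); v=(1,1)
8. t=1 → R at (6,1); v=(-1,1)

Final position: (6,1)
Wall sequence: RBLRTLBR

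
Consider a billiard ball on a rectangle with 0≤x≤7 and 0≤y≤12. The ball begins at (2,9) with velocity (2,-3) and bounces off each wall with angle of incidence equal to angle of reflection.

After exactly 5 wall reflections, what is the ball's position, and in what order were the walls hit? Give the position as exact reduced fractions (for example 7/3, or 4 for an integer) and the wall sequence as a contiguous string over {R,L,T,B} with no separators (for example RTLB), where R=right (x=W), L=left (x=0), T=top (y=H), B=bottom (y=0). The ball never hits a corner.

1. t=5/2 → R at (7,3/2); v=(-2,-3)
2. t=1/2 → B at (6,0); v=(-2,3)
3. t=3 → L at (0,9); v=(2,3)
4. t=1 → T at (2,12); v=(2,-3)
5. t=5/2 → R at (7,9/2); v=(-2,-3)

Final position: (7,9/2)
Wall sequence: RBLTR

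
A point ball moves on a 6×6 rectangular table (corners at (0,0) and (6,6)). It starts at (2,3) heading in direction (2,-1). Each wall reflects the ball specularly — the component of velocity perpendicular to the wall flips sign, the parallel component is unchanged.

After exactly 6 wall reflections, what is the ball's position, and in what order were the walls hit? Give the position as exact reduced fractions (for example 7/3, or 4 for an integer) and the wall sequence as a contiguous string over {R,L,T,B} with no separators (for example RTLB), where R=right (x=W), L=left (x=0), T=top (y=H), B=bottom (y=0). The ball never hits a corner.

Final position: (0,4)
Wall sequence: RBLRTL

1. t=2 → R at (6,1); v=(-2,-1)
2. t=1 → B at (4,0); v=(-2,1)
3. t=2 → L at (0,2); v=(2,1)
4. t=3 → R at (6,5); v=(-2,1)
5. t=1 → T at (4,6); v=(-2,-1)
6. t=2 → L at (0,4); v=(2,-1)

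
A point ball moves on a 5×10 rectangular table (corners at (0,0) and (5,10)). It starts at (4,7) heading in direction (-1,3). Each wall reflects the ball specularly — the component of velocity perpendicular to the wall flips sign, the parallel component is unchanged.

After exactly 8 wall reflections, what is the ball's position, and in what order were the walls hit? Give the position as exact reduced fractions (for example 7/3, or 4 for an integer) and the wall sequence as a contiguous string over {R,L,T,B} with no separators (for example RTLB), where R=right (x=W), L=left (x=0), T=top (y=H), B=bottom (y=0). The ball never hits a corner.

Final position: (1/3,10)
Wall sequence: TLBTRBLT

1. t=1 → T at (3,10); v=(-1,-3)
2. t=3 → L at (0,1); v=(1,-3)
3. t=1/3 → B at (1/3,0); v=(1,3)
4. t=10/3 → T at (11/3,10); v=(1,-3)
5. t=4/3 → R at (5,6); v=(-1,-3)
6. t=2 → B at (3,0); v=(-1,3)
7. t=3 → L at (0,9); v=(1,3)
8. t=1/3 → T at (1/3,10); v=(1,-3)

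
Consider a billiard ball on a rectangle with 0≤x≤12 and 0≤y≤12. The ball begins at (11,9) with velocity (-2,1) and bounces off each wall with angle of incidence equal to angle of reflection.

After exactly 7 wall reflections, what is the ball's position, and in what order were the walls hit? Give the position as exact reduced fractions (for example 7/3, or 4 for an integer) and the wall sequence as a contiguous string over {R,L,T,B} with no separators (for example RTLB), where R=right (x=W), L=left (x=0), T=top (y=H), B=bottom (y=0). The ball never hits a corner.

1. t=3 → T at (5,12); v=(-2,-1)
2. t=5/2 → L at (0,19/2); v=(2,-1)
3. t=6 → R at (12,7/2); v=(-2,-1)
4. t=7/2 → B at (5,0); v=(-2,1)
5. t=5/2 → L at (0,5/2); v=(2,1)
6. t=6 → R at (12,17/2); v=(-2,1)
7. t=7/2 → T at (5,12); v=(-2,-1)

Final position: (5,12)
Wall sequence: TLRBLRT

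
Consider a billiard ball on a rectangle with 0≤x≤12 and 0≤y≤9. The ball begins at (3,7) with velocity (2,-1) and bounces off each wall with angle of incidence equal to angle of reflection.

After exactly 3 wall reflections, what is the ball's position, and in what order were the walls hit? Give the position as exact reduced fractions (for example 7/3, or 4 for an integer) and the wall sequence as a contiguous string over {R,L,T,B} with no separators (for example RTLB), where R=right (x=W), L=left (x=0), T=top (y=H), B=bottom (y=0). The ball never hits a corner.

1. t=9/2 → R at (12,5/2); v=(-2,-1)
2. t=5/2 → B at (7,0); v=(-2,1)
3. t=7/2 → L at (0,7/2); v=(2,1)

Final position: (0,7/2)
Wall sequence: RBL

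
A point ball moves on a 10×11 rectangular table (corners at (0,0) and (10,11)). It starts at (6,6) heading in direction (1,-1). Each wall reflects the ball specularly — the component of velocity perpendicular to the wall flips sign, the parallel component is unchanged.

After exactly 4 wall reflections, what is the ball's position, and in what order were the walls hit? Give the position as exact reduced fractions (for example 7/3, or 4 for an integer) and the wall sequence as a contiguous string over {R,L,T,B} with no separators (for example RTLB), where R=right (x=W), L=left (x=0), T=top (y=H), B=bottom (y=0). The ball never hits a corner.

1. t=4 → R at (10,2); v=(-1,-1)
2. t=2 → B at (8,0); v=(-1,1)
3. t=8 → L at (0,8); v=(1,1)
4. t=3 → T at (3,11); v=(1,-1)

Final position: (3,11)
Wall sequence: RBLT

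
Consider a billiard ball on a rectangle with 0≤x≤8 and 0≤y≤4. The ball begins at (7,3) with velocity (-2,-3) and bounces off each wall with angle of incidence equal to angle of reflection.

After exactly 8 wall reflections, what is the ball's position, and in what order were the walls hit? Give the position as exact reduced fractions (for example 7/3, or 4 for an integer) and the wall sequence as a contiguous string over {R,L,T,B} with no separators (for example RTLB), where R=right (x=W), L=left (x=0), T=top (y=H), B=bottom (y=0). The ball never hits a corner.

Final position: (23/3,4)
Wall sequence: BTLBTBRT

1. t=1 → B at (5,0); v=(-2,3)
2. t=4/3 → T at (7/3,4); v=(-2,-3)
3. t=7/6 → L at (0,1/2); v=(2,-3)
4. t=1/6 → B at (1/3,0); v=(2,3)
5. t=4/3 → T at (3,4); v=(2,-3)
6. t=4/3 → B at (17/3,0); v=(2,3)
7. t=7/6 → R at (8,7/2); v=(-2,3)
8. t=1/6 → T at (23/3,4); v=(-2,-3)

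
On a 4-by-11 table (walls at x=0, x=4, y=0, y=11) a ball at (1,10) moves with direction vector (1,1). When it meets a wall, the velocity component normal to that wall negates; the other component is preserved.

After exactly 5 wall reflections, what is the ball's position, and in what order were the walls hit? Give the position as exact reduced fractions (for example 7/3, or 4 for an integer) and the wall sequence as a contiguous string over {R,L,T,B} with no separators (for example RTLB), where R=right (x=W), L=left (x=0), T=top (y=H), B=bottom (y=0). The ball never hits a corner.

1. t=1 → T at (2,11); v=(1,-1)
2. t=2 → R at (4,9); v=(-1,-1)
3. t=4 → L at (0,5); v=(1,-1)
4. t=4 → R at (4,1); v=(-1,-1)
5. t=1 → B at (3,0); v=(-1,1)

Final position: (3,0)
Wall sequence: TRLRB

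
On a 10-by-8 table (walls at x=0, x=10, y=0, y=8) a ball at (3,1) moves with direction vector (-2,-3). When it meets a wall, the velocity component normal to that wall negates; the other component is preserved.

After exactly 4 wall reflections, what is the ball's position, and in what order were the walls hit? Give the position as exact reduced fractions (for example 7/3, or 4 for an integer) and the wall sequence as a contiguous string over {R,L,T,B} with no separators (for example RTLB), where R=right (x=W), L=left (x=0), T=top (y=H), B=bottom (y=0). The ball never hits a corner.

Final position: (25/3,0)
Wall sequence: BLTB

1. t=1/3 → B at (7/3,0); v=(-2,3)
2. t=7/6 → L at (0,7/2); v=(2,3)
3. t=3/2 → T at (3,8); v=(2,-3)
4. t=8/3 → B at (25/3,0); v=(2,3)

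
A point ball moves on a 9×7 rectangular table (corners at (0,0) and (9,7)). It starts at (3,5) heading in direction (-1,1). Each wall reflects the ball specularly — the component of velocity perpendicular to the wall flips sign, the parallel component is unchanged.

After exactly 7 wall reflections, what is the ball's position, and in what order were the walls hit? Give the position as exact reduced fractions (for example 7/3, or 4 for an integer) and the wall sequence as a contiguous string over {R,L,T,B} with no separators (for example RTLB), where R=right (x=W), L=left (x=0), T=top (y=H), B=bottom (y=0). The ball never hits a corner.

1. t=2 → T at (1,7); v=(-1,-1)
2. t=1 → L at (0,6); v=(1,-1)
3. t=6 → B at (6,0); v=(1,1)
4. t=3 → R at (9,3); v=(-1,1)
5. t=4 → T at (5,7); v=(-1,-1)
6. t=5 → L at (0,2); v=(1,-1)
7. t=2 → B at (2,0); v=(1,1)

Final position: (2,0)
Wall sequence: TLBRTLB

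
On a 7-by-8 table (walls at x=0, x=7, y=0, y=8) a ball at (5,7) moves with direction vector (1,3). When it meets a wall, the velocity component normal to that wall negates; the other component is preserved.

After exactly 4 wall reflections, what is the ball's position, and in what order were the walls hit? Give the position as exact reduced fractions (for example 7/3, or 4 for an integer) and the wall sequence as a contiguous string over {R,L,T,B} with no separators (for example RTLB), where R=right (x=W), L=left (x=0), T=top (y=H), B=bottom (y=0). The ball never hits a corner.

1. t=1/3 → T at (16/3,8); v=(1,-3)
2. t=5/3 → R at (7,3); v=(-1,-3)
3. t=1 → B at (6,0); v=(-1,3)
4. t=8/3 → T at (10/3,8); v=(-1,-3)

Final position: (10/3,8)
Wall sequence: TRBT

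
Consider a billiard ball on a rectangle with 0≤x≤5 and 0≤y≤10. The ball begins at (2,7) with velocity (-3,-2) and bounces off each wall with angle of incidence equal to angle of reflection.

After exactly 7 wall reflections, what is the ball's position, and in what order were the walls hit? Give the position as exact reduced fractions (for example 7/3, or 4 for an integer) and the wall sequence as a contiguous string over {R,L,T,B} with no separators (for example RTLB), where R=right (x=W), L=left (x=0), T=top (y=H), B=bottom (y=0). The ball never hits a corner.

1. t=2/3 → L at (0,17/3); v=(3,-2)
2. t=5/3 → R at (5,7/3); v=(-3,-2)
3. t=7/6 → B at (3/2,0); v=(-3,2)
4. t=1/2 → L at (0,1); v=(3,2)
5. t=5/3 → R at (5,13/3); v=(-3,2)
6. t=5/3 → L at (0,23/3); v=(3,2)
7. t=7/6 → T at (7/2,10); v=(3,-2)

Final position: (7/2,10)
Wall sequence: LRBLRLT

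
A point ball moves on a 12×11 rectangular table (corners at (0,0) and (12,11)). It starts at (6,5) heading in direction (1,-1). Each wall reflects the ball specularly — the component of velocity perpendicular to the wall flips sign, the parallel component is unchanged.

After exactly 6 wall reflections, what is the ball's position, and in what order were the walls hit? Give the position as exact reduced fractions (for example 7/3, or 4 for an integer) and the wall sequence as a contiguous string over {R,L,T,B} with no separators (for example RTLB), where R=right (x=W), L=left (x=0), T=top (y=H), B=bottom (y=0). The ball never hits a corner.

1. t=5 → B at (11,0); v=(1,1)
2. t=1 → R at (12,1); v=(-1,1)
3. t=10 → T at (2,11); v=(-1,-1)
4. t=2 → L at (0,9); v=(1,-1)
5. t=9 → B at (9,0); v=(1,1)
6. t=3 → R at (12,3); v=(-1,1)

Final position: (12,3)
Wall sequence: BRTLBR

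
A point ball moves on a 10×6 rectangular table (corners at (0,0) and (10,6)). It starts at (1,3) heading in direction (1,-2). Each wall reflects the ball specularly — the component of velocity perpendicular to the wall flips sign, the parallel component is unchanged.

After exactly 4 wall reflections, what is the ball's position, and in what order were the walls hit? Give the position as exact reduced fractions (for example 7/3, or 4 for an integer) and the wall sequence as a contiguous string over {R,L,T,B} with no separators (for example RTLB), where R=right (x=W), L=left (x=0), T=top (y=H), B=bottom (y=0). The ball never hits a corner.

1. t=3/2 → B at (5/2,0); v=(1,2)
2. t=3 → T at (11/2,6); v=(1,-2)
3. t=3 → B at (17/2,0); v=(1,2)
4. t=3/2 → R at (10,3); v=(-1,2)

Final position: (10,3)
Wall sequence: BTBR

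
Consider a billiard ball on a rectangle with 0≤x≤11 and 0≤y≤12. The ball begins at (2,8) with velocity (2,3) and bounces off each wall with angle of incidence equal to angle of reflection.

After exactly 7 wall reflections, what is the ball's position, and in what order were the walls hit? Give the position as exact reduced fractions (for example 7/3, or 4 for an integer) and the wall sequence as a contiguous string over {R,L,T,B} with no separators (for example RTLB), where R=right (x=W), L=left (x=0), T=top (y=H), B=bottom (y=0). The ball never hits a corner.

1. t=4/3 → T at (14/3,12); v=(2,-3)
2. t=19/6 → R at (11,5/2); v=(-2,-3)
3. t=5/6 → B at (28/3,0); v=(-2,3)
4. t=4 → T at (4/3,12); v=(-2,-3)
5. t=2/3 → L at (0,10); v=(2,-3)
6. t=10/3 → B at (20/3,0); v=(2,3)
7. t=13/6 → R at (11,13/2); v=(-2,3)

Final position: (11,13/2)
Wall sequence: TRBTLBR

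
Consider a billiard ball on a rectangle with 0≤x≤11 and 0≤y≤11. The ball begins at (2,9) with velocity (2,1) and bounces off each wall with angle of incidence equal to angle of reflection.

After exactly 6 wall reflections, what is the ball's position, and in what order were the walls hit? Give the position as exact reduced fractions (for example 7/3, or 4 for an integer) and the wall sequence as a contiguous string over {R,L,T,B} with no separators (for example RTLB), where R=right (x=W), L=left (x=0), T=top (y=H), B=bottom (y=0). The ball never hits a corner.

Final position: (0,8)
Wall sequence: TRLBRL

1. t=2 → T at (6,11); v=(2,-1)
2. t=5/2 → R at (11,17/2); v=(-2,-1)
3. t=11/2 → L at (0,3); v=(2,-1)
4. t=3 → B at (6,0); v=(2,1)
5. t=5/2 → R at (11,5/2); v=(-2,1)
6. t=11/2 → L at (0,8); v=(2,1)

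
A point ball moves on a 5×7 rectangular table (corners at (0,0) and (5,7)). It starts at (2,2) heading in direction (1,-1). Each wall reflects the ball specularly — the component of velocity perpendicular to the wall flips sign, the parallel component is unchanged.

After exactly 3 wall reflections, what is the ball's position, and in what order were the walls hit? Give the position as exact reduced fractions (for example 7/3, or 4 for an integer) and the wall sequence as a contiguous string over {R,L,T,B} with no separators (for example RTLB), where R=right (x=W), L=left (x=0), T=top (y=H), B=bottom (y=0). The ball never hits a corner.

Final position: (0,6)
Wall sequence: BRL

1. t=2 → B at (4,0); v=(1,1)
2. t=1 → R at (5,1); v=(-1,1)
3. t=5 → L at (0,6); v=(1,1)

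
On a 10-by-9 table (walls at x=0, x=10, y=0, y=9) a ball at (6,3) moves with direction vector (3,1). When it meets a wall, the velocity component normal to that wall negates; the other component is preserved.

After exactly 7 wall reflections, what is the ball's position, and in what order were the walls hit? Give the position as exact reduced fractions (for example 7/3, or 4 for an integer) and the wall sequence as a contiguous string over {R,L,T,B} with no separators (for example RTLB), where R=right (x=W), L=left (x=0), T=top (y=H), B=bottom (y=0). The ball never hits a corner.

1. t=4/3 → R at (10,13/3); v=(-3,1)
2. t=10/3 → L at (0,23/3); v=(3,1)
3. t=4/3 → T at (4,9); v=(3,-1)
4. t=2 → R at (10,7); v=(-3,-1)
5. t=10/3 → L at (0,11/3); v=(3,-1)
6. t=10/3 → R at (10,1/3); v=(-3,-1)
7. t=1/3 → B at (9,0); v=(-3,1)

Final position: (9,0)
Wall sequence: RLTRLRB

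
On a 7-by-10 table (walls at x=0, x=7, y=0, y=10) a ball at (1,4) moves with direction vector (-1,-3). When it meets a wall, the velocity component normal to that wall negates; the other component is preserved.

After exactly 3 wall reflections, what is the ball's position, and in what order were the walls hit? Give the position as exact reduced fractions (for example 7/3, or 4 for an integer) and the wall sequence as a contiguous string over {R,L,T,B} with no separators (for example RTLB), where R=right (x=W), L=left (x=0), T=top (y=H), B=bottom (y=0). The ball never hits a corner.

1. t=1 → L at (0,1); v=(1,-3)
2. t=1/3 → B at (1/3,0); v=(1,3)
3. t=10/3 → T at (11/3,10); v=(1,-3)

Final position: (11/3,10)
Wall sequence: LBT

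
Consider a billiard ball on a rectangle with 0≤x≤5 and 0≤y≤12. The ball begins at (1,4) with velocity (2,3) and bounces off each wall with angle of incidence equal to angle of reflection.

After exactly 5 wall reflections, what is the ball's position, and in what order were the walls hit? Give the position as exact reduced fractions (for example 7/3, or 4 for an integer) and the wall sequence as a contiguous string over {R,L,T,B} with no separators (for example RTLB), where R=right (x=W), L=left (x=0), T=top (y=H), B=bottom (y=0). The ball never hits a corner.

1. t=2 → R at (5,10); v=(-2,3)
2. t=2/3 → T at (11/3,12); v=(-2,-3)
3. t=11/6 → L at (0,13/2); v=(2,-3)
4. t=13/6 → B at (13/3,0); v=(2,3)
5. t=1/3 → R at (5,1); v=(-2,3)

Final position: (5,1)
Wall sequence: RTLBR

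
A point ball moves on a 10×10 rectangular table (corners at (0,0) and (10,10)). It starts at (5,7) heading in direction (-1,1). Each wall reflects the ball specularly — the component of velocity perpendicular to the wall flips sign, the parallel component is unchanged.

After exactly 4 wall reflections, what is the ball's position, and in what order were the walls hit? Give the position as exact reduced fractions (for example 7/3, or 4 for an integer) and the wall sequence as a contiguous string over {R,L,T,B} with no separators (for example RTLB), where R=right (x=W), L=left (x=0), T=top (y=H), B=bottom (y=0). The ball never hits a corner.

1. t=3 → T at (2,10); v=(-1,-1)
2. t=2 → L at (0,8); v=(1,-1)
3. t=8 → B at (8,0); v=(1,1)
4. t=2 → R at (10,2); v=(-1,1)

Final position: (10,2)
Wall sequence: TLBR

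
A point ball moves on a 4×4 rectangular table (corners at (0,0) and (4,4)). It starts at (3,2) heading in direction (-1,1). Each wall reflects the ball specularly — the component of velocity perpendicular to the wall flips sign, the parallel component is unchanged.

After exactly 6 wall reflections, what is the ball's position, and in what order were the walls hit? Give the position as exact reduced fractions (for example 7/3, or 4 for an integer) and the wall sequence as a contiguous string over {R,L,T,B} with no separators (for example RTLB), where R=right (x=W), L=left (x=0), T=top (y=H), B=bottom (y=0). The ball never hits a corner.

Final position: (0,3)
Wall sequence: TLBRTL

1. t=2 → T at (1,4); v=(-1,-1)
2. t=1 → L at (0,3); v=(1,-1)
3. t=3 → B at (3,0); v=(1,1)
4. t=1 → R at (4,1); v=(-1,1)
5. t=3 → T at (1,4); v=(-1,-1)
6. t=1 → L at (0,3); v=(1,-1)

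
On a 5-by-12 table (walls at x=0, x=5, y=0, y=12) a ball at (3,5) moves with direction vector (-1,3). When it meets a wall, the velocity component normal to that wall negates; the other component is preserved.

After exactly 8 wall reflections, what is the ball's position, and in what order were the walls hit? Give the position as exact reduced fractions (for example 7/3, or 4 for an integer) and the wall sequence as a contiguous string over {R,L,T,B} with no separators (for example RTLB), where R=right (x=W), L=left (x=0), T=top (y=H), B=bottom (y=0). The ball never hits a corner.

1. t=7/3 → T at (2/3,12); v=(-1,-3)
2. t=2/3 → L at (0,10); v=(1,-3)
3. t=10/3 → B at (10/3,0); v=(1,3)
4. t=5/3 → R at (5,5); v=(-1,3)
5. t=7/3 → T at (8/3,12); v=(-1,-3)
6. t=8/3 → L at (0,4); v=(1,-3)
7. t=4/3 → B at (4/3,0); v=(1,3)
8. t=11/3 → R at (5,11); v=(-1,3)

Final position: (5,11)
Wall sequence: TLBRTLBR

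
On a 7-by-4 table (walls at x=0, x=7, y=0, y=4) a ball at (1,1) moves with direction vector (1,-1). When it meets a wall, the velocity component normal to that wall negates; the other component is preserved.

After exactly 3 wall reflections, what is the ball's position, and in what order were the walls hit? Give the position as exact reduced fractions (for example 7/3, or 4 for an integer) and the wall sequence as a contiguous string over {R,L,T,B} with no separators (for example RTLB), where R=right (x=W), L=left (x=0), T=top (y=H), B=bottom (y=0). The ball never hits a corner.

1. t=1 → B at (2,0); v=(1,1)
2. t=4 → T at (6,4); v=(1,-1)
3. t=1 → R at (7,3); v=(-1,-1)

Final position: (7,3)
Wall sequence: BTR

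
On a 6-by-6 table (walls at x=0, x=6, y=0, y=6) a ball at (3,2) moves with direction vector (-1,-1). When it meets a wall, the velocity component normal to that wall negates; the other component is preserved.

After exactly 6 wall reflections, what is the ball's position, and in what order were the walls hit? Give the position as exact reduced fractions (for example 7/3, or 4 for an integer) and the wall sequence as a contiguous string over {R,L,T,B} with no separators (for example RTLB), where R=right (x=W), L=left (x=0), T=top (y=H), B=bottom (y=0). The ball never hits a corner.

1. t=2 → B at (1,0); v=(-1,1)
2. t=1 → L at (0,1); v=(1,1)
3. t=5 → T at (5,6); v=(1,-1)
4. t=1 → R at (6,5); v=(-1,-1)
5. t=5 → B at (1,0); v=(-1,1)
6. t=1 → L at (0,1); v=(1,1)

Final position: (0,1)
Wall sequence: BLTRBL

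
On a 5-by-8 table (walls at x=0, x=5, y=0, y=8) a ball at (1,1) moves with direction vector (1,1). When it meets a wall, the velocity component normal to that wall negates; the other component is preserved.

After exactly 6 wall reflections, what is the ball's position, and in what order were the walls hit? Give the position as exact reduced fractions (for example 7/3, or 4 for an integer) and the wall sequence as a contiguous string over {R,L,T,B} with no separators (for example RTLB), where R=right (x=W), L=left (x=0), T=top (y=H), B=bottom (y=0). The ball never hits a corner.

1. t=4 → R at (5,5); v=(-1,1)
2. t=3 → T at (2,8); v=(-1,-1)
3. t=2 → L at (0,6); v=(1,-1)
4. t=5 → R at (5,1); v=(-1,-1)
5. t=1 → B at (4,0); v=(-1,1)
6. t=4 → L at (0,4); v=(1,1)

Final position: (0,4)
Wall sequence: RTLRBL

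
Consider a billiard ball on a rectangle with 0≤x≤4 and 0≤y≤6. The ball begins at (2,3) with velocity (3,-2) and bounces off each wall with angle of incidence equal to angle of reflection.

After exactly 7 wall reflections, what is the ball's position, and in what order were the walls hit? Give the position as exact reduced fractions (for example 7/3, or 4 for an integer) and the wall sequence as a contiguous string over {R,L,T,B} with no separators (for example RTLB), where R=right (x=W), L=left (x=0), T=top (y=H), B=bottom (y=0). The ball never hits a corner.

Final position: (4,3)
Wall sequence: RBLRTLR

1. t=2/3 → R at (4,5/3); v=(-3,-2)
2. t=5/6 → B at (3/2,0); v=(-3,2)
3. t=1/2 → L at (0,1); v=(3,2)
4. t=4/3 → R at (4,11/3); v=(-3,2)
5. t=7/6 → T at (1/2,6); v=(-3,-2)
6. t=1/6 → L at (0,17/3); v=(3,-2)
7. t=4/3 → R at (4,3); v=(-3,-2)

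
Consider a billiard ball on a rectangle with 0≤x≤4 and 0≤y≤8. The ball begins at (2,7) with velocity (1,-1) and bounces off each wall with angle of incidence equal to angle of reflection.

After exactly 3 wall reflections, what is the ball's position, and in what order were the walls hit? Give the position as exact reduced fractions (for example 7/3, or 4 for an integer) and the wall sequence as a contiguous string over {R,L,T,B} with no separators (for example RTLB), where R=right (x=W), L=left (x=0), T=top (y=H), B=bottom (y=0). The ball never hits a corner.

1. t=2 → R at (4,5); v=(-1,-1)
2. t=4 → L at (0,1); v=(1,-1)
3. t=1 → B at (1,0); v=(1,1)

Final position: (1,0)
Wall sequence: RLB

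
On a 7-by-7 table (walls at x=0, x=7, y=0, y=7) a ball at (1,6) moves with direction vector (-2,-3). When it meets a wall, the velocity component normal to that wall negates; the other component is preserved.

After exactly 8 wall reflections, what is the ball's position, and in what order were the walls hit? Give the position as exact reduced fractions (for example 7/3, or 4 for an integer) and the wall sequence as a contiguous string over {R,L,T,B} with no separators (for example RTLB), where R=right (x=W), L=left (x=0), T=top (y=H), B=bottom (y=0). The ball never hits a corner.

Final position: (7,1)
Wall sequence: LBRTBLTR

1. t=1/2 → L at (0,9/2); v=(2,-3)
2. t=3/2 → B at (3,0); v=(2,3)
3. t=2 → R at (7,6); v=(-2,3)
4. t=1/3 → T at (19/3,7); v=(-2,-3)
5. t=7/3 → B at (5/3,0); v=(-2,3)
6. t=5/6 → L at (0,5/2); v=(2,3)
7. t=3/2 → T at (3,7); v=(2,-3)
8. t=2 → R at (7,1); v=(-2,-3)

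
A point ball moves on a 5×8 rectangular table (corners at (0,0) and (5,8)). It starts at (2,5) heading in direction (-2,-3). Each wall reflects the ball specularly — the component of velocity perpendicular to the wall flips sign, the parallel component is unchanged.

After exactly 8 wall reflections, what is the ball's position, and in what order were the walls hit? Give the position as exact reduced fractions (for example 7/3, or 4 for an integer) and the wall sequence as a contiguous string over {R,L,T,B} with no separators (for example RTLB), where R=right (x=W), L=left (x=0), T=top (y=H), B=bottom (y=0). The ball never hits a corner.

1. t=1 → L at (0,2); v=(2,-3)
2. t=2/3 → B at (4/3,0); v=(2,3)
3. t=11/6 → R at (5,11/2); v=(-2,3)
4. t=5/6 → T at (10/3,8); v=(-2,-3)
5. t=5/3 → L at (0,3); v=(2,-3)
6. t=1 → B at (2,0); v=(2,3)
7. t=3/2 → R at (5,9/2); v=(-2,3)
8. t=7/6 → T at (8/3,8); v=(-2,-3)

Final position: (8/3,8)
Wall sequence: LBRTLBRT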